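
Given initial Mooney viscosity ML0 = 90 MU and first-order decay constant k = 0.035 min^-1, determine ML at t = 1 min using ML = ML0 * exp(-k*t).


ML = ML0 * exp(-k * t)
ML = 90 * exp(-0.035 * 1)
ML = 90 * 0.9656
ML = 86.9 MU

86.9 MU


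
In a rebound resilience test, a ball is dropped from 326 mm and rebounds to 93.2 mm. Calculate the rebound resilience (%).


Resilience = h_rebound / h_drop * 100
= 93.2 / 326 * 100
= 28.6%

28.6%


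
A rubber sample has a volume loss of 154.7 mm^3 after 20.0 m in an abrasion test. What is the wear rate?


Rate = volume_loss / distance
= 154.7 / 20.0
= 7.735 mm^3/m

7.735 mm^3/m


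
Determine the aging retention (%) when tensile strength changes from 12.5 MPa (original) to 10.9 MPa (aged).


Retention = aged / original * 100
= 10.9 / 12.5 * 100
= 87.2%

87.2%


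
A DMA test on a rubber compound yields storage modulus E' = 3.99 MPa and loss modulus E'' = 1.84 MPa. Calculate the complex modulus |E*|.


|E*| = sqrt(E'^2 + E''^2)
= sqrt(3.99^2 + 1.84^2)
= sqrt(15.9201 + 3.3856)
= 4.394 MPa

4.394 MPa


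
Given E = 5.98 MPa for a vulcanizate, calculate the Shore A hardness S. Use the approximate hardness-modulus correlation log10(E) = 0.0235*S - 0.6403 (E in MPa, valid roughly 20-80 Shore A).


log10(E) = 0.0235*S - 0.6403  =>  S = (log10(E) + 0.6403) / 0.0235
log10(5.98) = 0.776701
S = (0.776701 + 0.6403) / 0.0235 = 1.417001 / 0.0235
S = 60.3

Shore A = 60.3


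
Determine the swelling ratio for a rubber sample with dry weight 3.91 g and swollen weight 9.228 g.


Q = W_swollen / W_dry
Q = 9.228 / 3.91
Q = 2.36

Q = 2.36


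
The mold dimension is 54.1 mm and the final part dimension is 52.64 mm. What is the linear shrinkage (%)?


Shrinkage = (mold - part) / mold * 100
= (54.1 - 52.64) / 54.1 * 100
= 1.46 / 54.1 * 100
= 2.7%

2.7%


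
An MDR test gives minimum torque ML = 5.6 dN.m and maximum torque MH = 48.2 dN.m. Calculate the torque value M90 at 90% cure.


M90 = ML + 0.9 * (MH - ML)
M90 = 5.6 + 0.9 * (48.2 - 5.6)
M90 = 5.6 + 0.9 * 42.6
M90 = 43.94 dN.m

43.94 dN.m


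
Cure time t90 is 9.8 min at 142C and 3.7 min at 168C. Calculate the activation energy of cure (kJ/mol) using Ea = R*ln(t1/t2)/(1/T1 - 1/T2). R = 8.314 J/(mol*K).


T1 = 415.15 K, T2 = 441.15 K
1/T1 - 1/T2 = 1.4197e-04
ln(t1/t2) = ln(9.8/3.7) = 0.9740
Ea = 8.314 * 0.9740 / 1.4197e-04 = 57043.8797 J/mol
Ea = 57.04 kJ/mol

57.04 kJ/mol


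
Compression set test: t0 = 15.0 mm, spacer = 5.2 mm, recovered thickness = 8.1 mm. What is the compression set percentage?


CS = (t0 - recovered) / (t0 - ts) * 100
= (15.0 - 8.1) / (15.0 - 5.2) * 100
= 6.9 / 9.8 * 100
= 70.4%

70.4%


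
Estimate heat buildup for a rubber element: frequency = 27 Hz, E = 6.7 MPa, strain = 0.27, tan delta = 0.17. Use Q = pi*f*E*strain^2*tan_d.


Q = pi * f * E * strain^2 * tan_d
= pi * 27 * 6.7 * 0.27^2 * 0.17
= pi * 27 * 6.7 * 0.0729 * 0.17
= 7.0431

Q = 7.0431


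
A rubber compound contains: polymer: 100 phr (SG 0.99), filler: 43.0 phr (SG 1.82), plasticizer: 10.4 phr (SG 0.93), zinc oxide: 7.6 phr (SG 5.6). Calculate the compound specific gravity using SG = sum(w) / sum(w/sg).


Sum of weights = 161.0
Volume contributions:
  polymer: 100/0.99 = 101.0101
  filler: 43.0/1.82 = 23.6264
  plasticizer: 10.4/0.93 = 11.1828
  zinc oxide: 7.6/5.6 = 1.3571
Sum of volumes = 137.1764
SG = 161.0 / 137.1764 = 1.174

SG = 1.174


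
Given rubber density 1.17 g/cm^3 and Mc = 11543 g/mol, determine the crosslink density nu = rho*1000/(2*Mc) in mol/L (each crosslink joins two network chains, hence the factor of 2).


nu = rho * 1000 / (2 * Mc)
nu = 1.17 * 1000 / (2 * 11543)
nu = 1170.0 / 23086
nu = 0.0507 mol/L

0.0507 mol/L


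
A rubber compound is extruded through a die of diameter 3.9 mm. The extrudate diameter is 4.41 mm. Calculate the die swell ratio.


Die swell ratio = D_extrudate / D_die
= 4.41 / 3.9
= 1.131

Die swell = 1.131


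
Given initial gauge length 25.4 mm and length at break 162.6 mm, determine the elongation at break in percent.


Elongation = (Lf - L0) / L0 * 100
= (162.6 - 25.4) / 25.4 * 100
= 137.2 / 25.4 * 100
= 540.2%

540.2%


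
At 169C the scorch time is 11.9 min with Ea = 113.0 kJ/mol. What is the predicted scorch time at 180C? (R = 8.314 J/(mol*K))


Convert temperatures: T1 = 169 + 273.15 = 442.15 K, T2 = 180 + 273.15 = 453.15 K
ts2_new = 11.9 * exp(113000 / 8.314 * (1/453.15 - 1/442.15))
1/T2 - 1/T1 = -5.4901e-05
ts2_new = 5.64 min

5.64 min


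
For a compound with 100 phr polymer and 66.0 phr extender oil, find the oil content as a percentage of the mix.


Oil % = oil / (100 + oil) * 100
= 66.0 / (100 + 66.0) * 100
= 66.0 / 166.0 * 100
= 39.76%

39.76%


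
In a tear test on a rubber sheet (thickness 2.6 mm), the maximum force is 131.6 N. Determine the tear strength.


Tear strength = force / thickness
= 131.6 / 2.6
= 50.62 N/mm

50.62 N/mm


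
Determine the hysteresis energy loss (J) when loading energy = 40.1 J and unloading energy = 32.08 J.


Hysteresis loss = loading - unloading
= 40.1 - 32.08
= 8.02 J

8.02 J


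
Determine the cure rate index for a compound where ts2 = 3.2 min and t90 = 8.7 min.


CRI = 100 / (t90 - ts2)
= 100 / (8.7 - 3.2)
= 100 / 5.5
= 18.18 min^-1

18.18 min^-1


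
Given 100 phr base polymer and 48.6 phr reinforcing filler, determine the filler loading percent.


Filler % = filler / (rubber + filler) * 100
= 48.6 / (100 + 48.6) * 100
= 48.6 / 148.6 * 100
= 32.71%

32.71%


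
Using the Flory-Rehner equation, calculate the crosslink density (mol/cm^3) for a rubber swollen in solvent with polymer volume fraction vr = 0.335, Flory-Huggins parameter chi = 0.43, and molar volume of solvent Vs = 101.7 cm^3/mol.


ln(1 - vr) = ln(1 - 0.335) = -0.4080
Numerator = -((-0.4080) + 0.335 + 0.43 * 0.335^2) = 0.0247
Denominator = 101.7 * (0.335^(1/3) - 0.335/2) = 53.5974
nu = 0.0247 / 53.5974 = 4.6106e-04 mol/cm^3

4.6106e-04 mol/cm^3


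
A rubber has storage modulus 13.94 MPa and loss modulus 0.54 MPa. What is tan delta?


tan delta = E'' / E'
= 0.54 / 13.94
= 0.0387

tan delta = 0.0387


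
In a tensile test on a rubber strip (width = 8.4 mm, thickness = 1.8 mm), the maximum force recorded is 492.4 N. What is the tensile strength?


Area = width * thickness = 8.4 * 1.8 = 15.12 mm^2
TS = force / area = 492.4 / 15.12 = 32.57 MPa

32.57 MPa


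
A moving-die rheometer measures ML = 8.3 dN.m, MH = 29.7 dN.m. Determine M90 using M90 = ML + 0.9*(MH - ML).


M90 = ML + 0.9 * (MH - ML)
M90 = 8.3 + 0.9 * (29.7 - 8.3)
M90 = 8.3 + 0.9 * 21.4
M90 = 27.56 dN.m

27.56 dN.m


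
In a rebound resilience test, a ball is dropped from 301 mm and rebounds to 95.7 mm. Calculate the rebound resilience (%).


Resilience = h_rebound / h_drop * 100
= 95.7 / 301 * 100
= 31.8%

31.8%


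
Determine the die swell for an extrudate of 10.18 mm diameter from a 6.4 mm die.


Die swell ratio = D_extrudate / D_die
= 10.18 / 6.4
= 1.591

Die swell = 1.591


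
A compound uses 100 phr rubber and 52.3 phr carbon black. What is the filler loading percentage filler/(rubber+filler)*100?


Filler % = filler / (rubber + filler) * 100
= 52.3 / (100 + 52.3) * 100
= 52.3 / 152.3 * 100
= 34.34%

34.34%


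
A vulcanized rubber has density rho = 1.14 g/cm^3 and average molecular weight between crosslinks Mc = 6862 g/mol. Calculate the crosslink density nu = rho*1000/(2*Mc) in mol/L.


nu = rho * 1000 / (2 * Mc)
nu = 1.14 * 1000 / (2 * 6862)
nu = 1140.0 / 13724
nu = 0.0831 mol/L

0.0831 mol/L


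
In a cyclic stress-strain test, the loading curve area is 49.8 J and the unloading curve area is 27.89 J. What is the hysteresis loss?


Hysteresis loss = loading - unloading
= 49.8 - 27.89
= 21.91 J

21.91 J


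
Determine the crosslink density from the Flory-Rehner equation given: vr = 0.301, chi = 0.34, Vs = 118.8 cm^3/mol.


ln(1 - vr) = ln(1 - 0.301) = -0.3581
Numerator = -((-0.3581) + 0.301 + 0.34 * 0.301^2) = 0.0263
Denominator = 118.8 * (0.301^(1/3) - 0.301/2) = 61.7375
nu = 0.0263 / 61.7375 = 4.2600e-04 mol/cm^3

4.2600e-04 mol/cm^3


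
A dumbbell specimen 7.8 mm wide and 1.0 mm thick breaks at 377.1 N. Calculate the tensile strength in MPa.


Area = width * thickness = 7.8 * 1.0 = 7.8 mm^2
TS = force / area = 377.1 / 7.8 = 48.35 MPa

48.35 MPa


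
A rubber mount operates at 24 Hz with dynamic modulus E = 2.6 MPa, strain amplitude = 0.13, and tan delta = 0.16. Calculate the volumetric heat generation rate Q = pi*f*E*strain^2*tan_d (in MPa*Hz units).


Q = pi * f * E * strain^2 * tan_d
= pi * 24 * 2.6 * 0.13^2 * 0.16
= pi * 24 * 2.6 * 0.0169 * 0.16
= 0.5301

Q = 0.5301


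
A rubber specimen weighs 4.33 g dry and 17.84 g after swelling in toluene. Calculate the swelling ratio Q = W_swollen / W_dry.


Q = W_swollen / W_dry
Q = 17.84 / 4.33
Q = 4.12

Q = 4.12


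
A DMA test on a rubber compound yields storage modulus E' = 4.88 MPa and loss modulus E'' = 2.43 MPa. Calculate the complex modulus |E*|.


|E*| = sqrt(E'^2 + E''^2)
= sqrt(4.88^2 + 2.43^2)
= sqrt(23.8144 + 5.9049)
= 5.452 MPa

5.452 MPa


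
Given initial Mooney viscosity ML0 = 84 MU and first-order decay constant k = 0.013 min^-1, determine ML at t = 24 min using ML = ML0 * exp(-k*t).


ML = ML0 * exp(-k * t)
ML = 84 * exp(-0.013 * 24)
ML = 84 * 0.7320
ML = 61.49 MU

61.49 MU


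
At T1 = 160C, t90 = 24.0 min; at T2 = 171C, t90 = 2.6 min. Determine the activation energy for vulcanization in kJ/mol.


T1 = 433.15 K, T2 = 444.15 K
1/T1 - 1/T2 = 5.7177e-05
ln(t1/t2) = ln(24.0/2.6) = 2.2225
Ea = 8.314 * 2.2225 / 5.7177e-05 = 323173.2250 J/mol
Ea = 323.17 kJ/mol

323.17 kJ/mol


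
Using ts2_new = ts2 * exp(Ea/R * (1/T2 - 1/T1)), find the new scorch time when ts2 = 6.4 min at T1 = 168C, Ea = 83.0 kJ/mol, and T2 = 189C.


Convert temperatures: T1 = 168 + 273.15 = 441.15 K, T2 = 189 + 273.15 = 462.15 K
ts2_new = 6.4 * exp(83000 / 8.314 * (1/462.15 - 1/441.15))
1/T2 - 1/T1 = -1.0300e-04
ts2_new = 2.29 min

2.29 min


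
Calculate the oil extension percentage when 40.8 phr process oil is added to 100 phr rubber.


Oil % = oil / (100 + oil) * 100
= 40.8 / (100 + 40.8) * 100
= 40.8 / 140.8 * 100
= 28.98%

28.98%


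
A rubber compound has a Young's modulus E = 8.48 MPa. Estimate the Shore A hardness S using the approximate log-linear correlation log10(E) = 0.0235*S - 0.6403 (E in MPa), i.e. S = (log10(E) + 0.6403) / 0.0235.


log10(E) = 0.0235*S - 0.6403  =>  S = (log10(E) + 0.6403) / 0.0235
log10(8.48) = 0.928396
S = (0.928396 + 0.6403) / 0.0235 = 1.568696 / 0.0235
S = 66.8

Shore A = 66.8


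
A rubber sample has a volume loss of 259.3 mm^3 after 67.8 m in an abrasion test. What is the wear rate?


Rate = volume_loss / distance
= 259.3 / 67.8
= 3.824 mm^3/m

3.824 mm^3/m


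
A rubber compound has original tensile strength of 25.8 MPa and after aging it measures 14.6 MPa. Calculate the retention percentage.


Retention = aged / original * 100
= 14.6 / 25.8 * 100
= 56.6%

56.6%


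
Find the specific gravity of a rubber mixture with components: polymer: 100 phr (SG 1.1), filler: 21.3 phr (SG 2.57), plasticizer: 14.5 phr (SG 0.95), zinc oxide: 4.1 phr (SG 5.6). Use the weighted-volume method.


Sum of weights = 139.9
Volume contributions:
  polymer: 100/1.1 = 90.9091
  filler: 21.3/2.57 = 8.2879
  plasticizer: 14.5/0.95 = 15.2632
  zinc oxide: 4.1/5.6 = 0.7321
Sum of volumes = 115.1923
SG = 139.9 / 115.1923 = 1.214

SG = 1.214


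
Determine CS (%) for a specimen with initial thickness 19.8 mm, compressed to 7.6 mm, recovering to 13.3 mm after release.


CS = (t0 - recovered) / (t0 - ts) * 100
= (19.8 - 13.3) / (19.8 - 7.6) * 100
= 6.5 / 12.2 * 100
= 53.3%

53.3%


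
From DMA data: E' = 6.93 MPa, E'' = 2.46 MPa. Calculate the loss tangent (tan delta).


tan delta = E'' / E'
= 2.46 / 6.93
= 0.355

tan delta = 0.355


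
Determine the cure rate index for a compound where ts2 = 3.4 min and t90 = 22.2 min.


CRI = 100 / (t90 - ts2)
= 100 / (22.2 - 3.4)
= 100 / 18.8
= 5.32 min^-1

5.32 min^-1


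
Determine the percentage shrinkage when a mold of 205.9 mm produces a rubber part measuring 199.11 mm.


Shrinkage = (mold - part) / mold * 100
= (205.9 - 199.11) / 205.9 * 100
= 6.79 / 205.9 * 100
= 3.3%

3.3%


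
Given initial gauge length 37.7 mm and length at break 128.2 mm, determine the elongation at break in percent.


Elongation = (Lf - L0) / L0 * 100
= (128.2 - 37.7) / 37.7 * 100
= 90.5 / 37.7 * 100
= 240.1%

240.1%


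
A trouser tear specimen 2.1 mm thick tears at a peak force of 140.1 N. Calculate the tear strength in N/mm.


Tear strength = force / thickness
= 140.1 / 2.1
= 66.71 N/mm

66.71 N/mm


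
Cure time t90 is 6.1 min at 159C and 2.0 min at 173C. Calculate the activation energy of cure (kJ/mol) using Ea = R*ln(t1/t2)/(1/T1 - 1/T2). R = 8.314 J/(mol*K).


T1 = 432.15 K, T2 = 446.15 K
1/T1 - 1/T2 = 7.2613e-05
ln(t1/t2) = ln(6.1/2.0) = 1.1151
Ea = 8.314 * 1.1151 / 7.2613e-05 = 127681.3344 J/mol
Ea = 127.68 kJ/mol

127.68 kJ/mol


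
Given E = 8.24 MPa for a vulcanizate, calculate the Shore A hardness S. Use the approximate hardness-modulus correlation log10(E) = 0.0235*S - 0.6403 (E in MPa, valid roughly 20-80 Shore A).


log10(E) = 0.0235*S - 0.6403  =>  S = (log10(E) + 0.6403) / 0.0235
log10(8.24) = 0.915927
S = (0.915927 + 0.6403) / 0.0235 = 1.556227 / 0.0235
S = 66.2

Shore A = 66.2


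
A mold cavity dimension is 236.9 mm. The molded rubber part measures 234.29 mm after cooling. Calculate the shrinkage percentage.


Shrinkage = (mold - part) / mold * 100
= (236.9 - 234.29) / 236.9 * 100
= 2.61 / 236.9 * 100
= 1.1%

1.1%


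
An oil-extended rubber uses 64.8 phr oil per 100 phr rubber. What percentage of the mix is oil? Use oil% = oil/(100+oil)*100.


Oil % = oil / (100 + oil) * 100
= 64.8 / (100 + 64.8) * 100
= 64.8 / 164.8 * 100
= 39.32%

39.32%


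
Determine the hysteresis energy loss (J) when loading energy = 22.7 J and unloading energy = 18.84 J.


Hysteresis loss = loading - unloading
= 22.7 - 18.84
= 3.86 J

3.86 J


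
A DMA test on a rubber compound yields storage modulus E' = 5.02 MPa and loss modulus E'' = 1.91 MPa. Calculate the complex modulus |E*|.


|E*| = sqrt(E'^2 + E''^2)
= sqrt(5.02^2 + 1.91^2)
= sqrt(25.2004 + 3.6481)
= 5.371 MPa

5.371 MPa


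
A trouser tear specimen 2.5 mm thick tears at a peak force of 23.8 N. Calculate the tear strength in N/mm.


Tear strength = force / thickness
= 23.8 / 2.5
= 9.52 N/mm

9.52 N/mm


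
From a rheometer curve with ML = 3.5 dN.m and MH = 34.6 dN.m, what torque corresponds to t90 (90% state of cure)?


M90 = ML + 0.9 * (MH - ML)
M90 = 3.5 + 0.9 * (34.6 - 3.5)
M90 = 3.5 + 0.9 * 31.1
M90 = 31.49 dN.m

31.49 dN.m


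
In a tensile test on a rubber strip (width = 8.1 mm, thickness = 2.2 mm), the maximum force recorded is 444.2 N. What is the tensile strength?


Area = width * thickness = 8.1 * 2.2 = 17.82 mm^2
TS = force / area = 444.2 / 17.82 = 24.93 MPa

24.93 MPa


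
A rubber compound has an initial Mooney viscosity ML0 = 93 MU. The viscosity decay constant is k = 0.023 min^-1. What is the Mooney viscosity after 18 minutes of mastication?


ML = ML0 * exp(-k * t)
ML = 93 * exp(-0.023 * 18)
ML = 93 * 0.6610
ML = 61.47 MU

61.47 MU


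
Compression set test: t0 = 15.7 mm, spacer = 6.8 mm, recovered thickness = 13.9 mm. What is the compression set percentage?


CS = (t0 - recovered) / (t0 - ts) * 100
= (15.7 - 13.9) / (15.7 - 6.8) * 100
= 1.8 / 8.9 * 100
= 20.2%

20.2%


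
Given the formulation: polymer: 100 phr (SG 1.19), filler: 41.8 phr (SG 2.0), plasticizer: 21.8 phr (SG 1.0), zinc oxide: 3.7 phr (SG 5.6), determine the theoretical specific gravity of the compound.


Sum of weights = 167.3
Volume contributions:
  polymer: 100/1.19 = 84.0336
  filler: 41.8/2.0 = 20.9000
  plasticizer: 21.8/1.0 = 21.8000
  zinc oxide: 3.7/5.6 = 0.6607
Sum of volumes = 127.3943
SG = 167.3 / 127.3943 = 1.313

SG = 1.313


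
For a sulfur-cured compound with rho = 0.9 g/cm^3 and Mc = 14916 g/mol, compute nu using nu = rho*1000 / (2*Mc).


nu = rho * 1000 / (2 * Mc)
nu = 0.9 * 1000 / (2 * 14916)
nu = 900.0 / 29832
nu = 0.0302 mol/L

0.0302 mol/L


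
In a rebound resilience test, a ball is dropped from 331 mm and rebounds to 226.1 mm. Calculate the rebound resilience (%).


Resilience = h_rebound / h_drop * 100
= 226.1 / 331 * 100
= 68.3%

68.3%


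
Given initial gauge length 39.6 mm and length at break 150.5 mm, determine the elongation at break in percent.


Elongation = (Lf - L0) / L0 * 100
= (150.5 - 39.6) / 39.6 * 100
= 110.9 / 39.6 * 100
= 280.1%

280.1%


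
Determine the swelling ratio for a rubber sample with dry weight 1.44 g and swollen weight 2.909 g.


Q = W_swollen / W_dry
Q = 2.909 / 1.44
Q = 2.02

Q = 2.02


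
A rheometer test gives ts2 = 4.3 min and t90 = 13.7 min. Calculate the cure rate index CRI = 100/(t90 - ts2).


CRI = 100 / (t90 - ts2)
= 100 / (13.7 - 4.3)
= 100 / 9.4
= 10.64 min^-1

10.64 min^-1


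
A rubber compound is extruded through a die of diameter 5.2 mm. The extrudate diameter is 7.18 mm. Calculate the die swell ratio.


Die swell ratio = D_extrudate / D_die
= 7.18 / 5.2
= 1.381

Die swell = 1.381


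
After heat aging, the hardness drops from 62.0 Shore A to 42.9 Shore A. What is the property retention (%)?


Retention = aged / original * 100
= 42.9 / 62.0 * 100
= 69.2%

69.2%


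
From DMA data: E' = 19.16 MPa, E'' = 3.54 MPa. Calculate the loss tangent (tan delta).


tan delta = E'' / E'
= 3.54 / 19.16
= 0.1848

tan delta = 0.1848


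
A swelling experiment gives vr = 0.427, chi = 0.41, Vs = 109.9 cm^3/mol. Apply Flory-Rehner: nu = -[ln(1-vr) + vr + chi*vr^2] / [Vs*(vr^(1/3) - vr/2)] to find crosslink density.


ln(1 - vr) = ln(1 - 0.427) = -0.5569
Numerator = -((-0.5569) + 0.427 + 0.41 * 0.427^2) = 0.0551
Denominator = 109.9 * (0.427^(1/3) - 0.427/2) = 59.2938
nu = 0.0551 / 59.2938 = 9.2952e-04 mol/cm^3

9.2952e-04 mol/cm^3


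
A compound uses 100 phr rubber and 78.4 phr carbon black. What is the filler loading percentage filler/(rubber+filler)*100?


Filler % = filler / (rubber + filler) * 100
= 78.4 / (100 + 78.4) * 100
= 78.4 / 178.4 * 100
= 43.95%

43.95%


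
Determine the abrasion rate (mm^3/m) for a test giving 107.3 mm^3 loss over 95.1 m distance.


Rate = volume_loss / distance
= 107.3 / 95.1
= 1.128 mm^3/m

1.128 mm^3/m


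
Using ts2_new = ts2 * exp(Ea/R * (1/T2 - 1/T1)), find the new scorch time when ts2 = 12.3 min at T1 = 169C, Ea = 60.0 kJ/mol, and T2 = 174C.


Convert temperatures: T1 = 169 + 273.15 = 442.15 K, T2 = 174 + 273.15 = 447.15 K
ts2_new = 12.3 * exp(60000 / 8.314 * (1/447.15 - 1/442.15))
1/T2 - 1/T1 = -2.5290e-05
ts2_new = 10.25 min

10.25 min


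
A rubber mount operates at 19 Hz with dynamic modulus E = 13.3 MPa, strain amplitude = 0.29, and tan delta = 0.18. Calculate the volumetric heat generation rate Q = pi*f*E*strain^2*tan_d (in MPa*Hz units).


Q = pi * f * E * strain^2 * tan_d
= pi * 19 * 13.3 * 0.29^2 * 0.18
= pi * 19 * 13.3 * 0.0841 * 0.18
= 12.0178

Q = 12.0178


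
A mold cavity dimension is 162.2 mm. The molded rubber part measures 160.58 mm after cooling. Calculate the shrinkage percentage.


Shrinkage = (mold - part) / mold * 100
= (162.2 - 160.58) / 162.2 * 100
= 1.62 / 162.2 * 100
= 1.0%

1.0%


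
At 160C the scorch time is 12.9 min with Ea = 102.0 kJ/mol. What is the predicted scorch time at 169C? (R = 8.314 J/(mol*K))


Convert temperatures: T1 = 160 + 273.15 = 433.15 K, T2 = 169 + 273.15 = 442.15 K
ts2_new = 12.9 * exp(102000 / 8.314 * (1/442.15 - 1/433.15))
1/T2 - 1/T1 = -4.6993e-05
ts2_new = 7.25 min

7.25 min


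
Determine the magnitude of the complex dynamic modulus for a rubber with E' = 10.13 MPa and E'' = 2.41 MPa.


|E*| = sqrt(E'^2 + E''^2)
= sqrt(10.13^2 + 2.41^2)
= sqrt(102.6169 + 5.8081)
= 10.413 MPa

10.413 MPa


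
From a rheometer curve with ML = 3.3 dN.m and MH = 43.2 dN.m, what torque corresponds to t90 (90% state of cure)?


M90 = ML + 0.9 * (MH - ML)
M90 = 3.3 + 0.9 * (43.2 - 3.3)
M90 = 3.3 + 0.9 * 39.9
M90 = 39.21 dN.m

39.21 dN.m


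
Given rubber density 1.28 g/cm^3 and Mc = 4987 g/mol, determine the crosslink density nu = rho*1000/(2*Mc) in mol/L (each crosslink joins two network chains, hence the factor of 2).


nu = rho * 1000 / (2 * Mc)
nu = 1.28 * 1000 / (2 * 4987)
nu = 1280.0 / 9974
nu = 0.1283 mol/L

0.1283 mol/L


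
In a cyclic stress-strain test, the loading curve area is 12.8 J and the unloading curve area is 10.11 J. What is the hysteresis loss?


Hysteresis loss = loading - unloading
= 12.8 - 10.11
= 2.69 J

2.69 J


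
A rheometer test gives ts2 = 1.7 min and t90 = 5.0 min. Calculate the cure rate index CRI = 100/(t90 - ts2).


CRI = 100 / (t90 - ts2)
= 100 / (5.0 - 1.7)
= 100 / 3.3
= 30.3 min^-1

30.3 min^-1


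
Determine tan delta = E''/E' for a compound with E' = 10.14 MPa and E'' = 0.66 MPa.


tan delta = E'' / E'
= 0.66 / 10.14
= 0.0651

tan delta = 0.0651


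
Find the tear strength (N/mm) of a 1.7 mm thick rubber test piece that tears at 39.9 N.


Tear strength = force / thickness
= 39.9 / 1.7
= 23.47 N/mm

23.47 N/mm


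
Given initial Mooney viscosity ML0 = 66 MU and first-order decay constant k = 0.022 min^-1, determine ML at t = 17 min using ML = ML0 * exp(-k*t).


ML = ML0 * exp(-k * t)
ML = 66 * exp(-0.022 * 17)
ML = 66 * 0.6880
ML = 45.41 MU

45.41 MU


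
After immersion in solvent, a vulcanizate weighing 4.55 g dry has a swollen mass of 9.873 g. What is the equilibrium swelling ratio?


Q = W_swollen / W_dry
Q = 9.873 / 4.55
Q = 2.17

Q = 2.17


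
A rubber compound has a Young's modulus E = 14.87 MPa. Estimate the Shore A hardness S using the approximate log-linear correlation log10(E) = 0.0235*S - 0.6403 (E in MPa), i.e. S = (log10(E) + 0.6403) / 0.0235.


log10(E) = 0.0235*S - 0.6403  =>  S = (log10(E) + 0.6403) / 0.0235
log10(14.87) = 1.172311
S = (1.172311 + 0.6403) / 0.0235 = 1.812611 / 0.0235
S = 77.1

Shore A = 77.1


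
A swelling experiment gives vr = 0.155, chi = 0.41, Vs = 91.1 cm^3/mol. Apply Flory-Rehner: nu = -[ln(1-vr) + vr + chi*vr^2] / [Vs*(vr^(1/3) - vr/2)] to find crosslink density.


ln(1 - vr) = ln(1 - 0.155) = -0.1684
Numerator = -((-0.1684) + 0.155 + 0.41 * 0.155^2) = 0.0036
Denominator = 91.1 * (0.155^(1/3) - 0.155/2) = 41.8758
nu = 0.0036 / 41.8758 = 8.5214e-05 mol/cm^3

8.5214e-05 mol/cm^3


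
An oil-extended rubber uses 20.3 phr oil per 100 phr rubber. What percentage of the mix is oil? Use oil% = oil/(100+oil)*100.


Oil % = oil / (100 + oil) * 100
= 20.3 / (100 + 20.3) * 100
= 20.3 / 120.3 * 100
= 16.87%

16.87%


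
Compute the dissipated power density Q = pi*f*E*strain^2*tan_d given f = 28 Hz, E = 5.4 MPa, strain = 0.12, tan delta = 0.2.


Q = pi * f * E * strain^2 * tan_d
= pi * 28 * 5.4 * 0.12^2 * 0.2
= pi * 28 * 5.4 * 0.0144 * 0.2
= 1.3680

Q = 1.3680


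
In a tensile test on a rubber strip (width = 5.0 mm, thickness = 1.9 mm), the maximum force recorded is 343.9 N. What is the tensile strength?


Area = width * thickness = 5.0 * 1.9 = 9.5 mm^2
TS = force / area = 343.9 / 9.5 = 36.2 MPa

36.2 MPa


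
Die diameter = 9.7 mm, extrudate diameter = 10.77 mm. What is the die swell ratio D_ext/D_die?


Die swell ratio = D_extrudate / D_die
= 10.77 / 9.7
= 1.11

Die swell = 1.11


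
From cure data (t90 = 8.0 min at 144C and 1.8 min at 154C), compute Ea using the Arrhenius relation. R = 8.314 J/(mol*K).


T1 = 417.15 K, T2 = 427.15 K
1/T1 - 1/T2 = 5.6121e-05
ln(t1/t2) = ln(8.0/1.8) = 1.4917
Ea = 8.314 * 1.4917 / 5.6121e-05 = 220979.0138 J/mol
Ea = 220.98 kJ/mol

220.98 kJ/mol


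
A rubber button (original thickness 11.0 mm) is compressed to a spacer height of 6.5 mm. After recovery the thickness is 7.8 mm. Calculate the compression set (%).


CS = (t0 - recovered) / (t0 - ts) * 100
= (11.0 - 7.8) / (11.0 - 6.5) * 100
= 3.2 / 4.5 * 100
= 71.1%

71.1%


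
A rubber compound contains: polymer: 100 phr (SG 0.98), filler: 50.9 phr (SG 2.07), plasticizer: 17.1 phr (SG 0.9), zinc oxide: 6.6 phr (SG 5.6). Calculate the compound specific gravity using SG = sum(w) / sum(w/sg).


Sum of weights = 174.6
Volume contributions:
  polymer: 100/0.98 = 102.0408
  filler: 50.9/2.07 = 24.5894
  plasticizer: 17.1/0.9 = 19.0000
  zinc oxide: 6.6/5.6 = 1.1786
Sum of volumes = 146.8088
SG = 174.6 / 146.8088 = 1.189

SG = 1.189


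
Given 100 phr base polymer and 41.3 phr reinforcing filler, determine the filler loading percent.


Filler % = filler / (rubber + filler) * 100
= 41.3 / (100 + 41.3) * 100
= 41.3 / 141.3 * 100
= 29.23%

29.23%


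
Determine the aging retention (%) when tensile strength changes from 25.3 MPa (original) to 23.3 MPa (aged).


Retention = aged / original * 100
= 23.3 / 25.3 * 100
= 92.1%

92.1%


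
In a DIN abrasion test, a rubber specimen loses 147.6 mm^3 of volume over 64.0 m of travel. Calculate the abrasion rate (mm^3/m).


Rate = volume_loss / distance
= 147.6 / 64.0
= 2.306 mm^3/m

2.306 mm^3/m


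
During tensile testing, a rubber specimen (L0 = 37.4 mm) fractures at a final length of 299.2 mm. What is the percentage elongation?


Elongation = (Lf - L0) / L0 * 100
= (299.2 - 37.4) / 37.4 * 100
= 261.8 / 37.4 * 100
= 700.0%

700.0%


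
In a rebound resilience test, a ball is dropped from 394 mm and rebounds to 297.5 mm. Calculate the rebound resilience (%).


Resilience = h_rebound / h_drop * 100
= 297.5 / 394 * 100
= 75.5%

75.5%


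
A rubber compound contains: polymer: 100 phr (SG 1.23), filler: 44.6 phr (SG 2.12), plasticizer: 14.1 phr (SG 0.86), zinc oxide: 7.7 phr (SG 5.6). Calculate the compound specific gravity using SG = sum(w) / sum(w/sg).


Sum of weights = 166.4
Volume contributions:
  polymer: 100/1.23 = 81.3008
  filler: 44.6/2.12 = 21.0377
  plasticizer: 14.1/0.86 = 16.3953
  zinc oxide: 7.7/5.6 = 1.3750
Sum of volumes = 120.1089
SG = 166.4 / 120.1089 = 1.385

SG = 1.385


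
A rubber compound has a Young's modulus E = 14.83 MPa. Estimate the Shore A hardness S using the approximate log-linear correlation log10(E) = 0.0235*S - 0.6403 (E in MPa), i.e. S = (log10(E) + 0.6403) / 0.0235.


log10(E) = 0.0235*S - 0.6403  =>  S = (log10(E) + 0.6403) / 0.0235
log10(14.83) = 1.171141
S = (1.171141 + 0.6403) / 0.0235 = 1.811441 / 0.0235
S = 77.1

Shore A = 77.1


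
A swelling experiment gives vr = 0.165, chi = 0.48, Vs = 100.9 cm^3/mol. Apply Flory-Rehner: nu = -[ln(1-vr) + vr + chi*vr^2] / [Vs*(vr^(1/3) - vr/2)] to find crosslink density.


ln(1 - vr) = ln(1 - 0.165) = -0.1803
Numerator = -((-0.1803) + 0.165 + 0.48 * 0.165^2) = 0.0023
Denominator = 100.9 * (0.165^(1/3) - 0.165/2) = 47.0174
nu = 0.0023 / 47.0174 = 4.7973e-05 mol/cm^3

4.7973e-05 mol/cm^3


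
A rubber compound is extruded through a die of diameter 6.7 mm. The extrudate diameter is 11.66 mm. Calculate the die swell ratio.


Die swell ratio = D_extrudate / D_die
= 11.66 / 6.7
= 1.74

Die swell = 1.74


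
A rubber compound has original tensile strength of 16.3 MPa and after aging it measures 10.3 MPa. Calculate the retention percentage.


Retention = aged / original * 100
= 10.3 / 16.3 * 100
= 63.2%

63.2%


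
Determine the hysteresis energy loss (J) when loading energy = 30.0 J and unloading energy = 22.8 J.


Hysteresis loss = loading - unloading
= 30.0 - 22.8
= 7.2 J

7.2 J


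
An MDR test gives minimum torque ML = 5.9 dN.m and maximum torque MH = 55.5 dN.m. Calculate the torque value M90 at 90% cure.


M90 = ML + 0.9 * (MH - ML)
M90 = 5.9 + 0.9 * (55.5 - 5.9)
M90 = 5.9 + 0.9 * 49.6
M90 = 50.54 dN.m

50.54 dN.m


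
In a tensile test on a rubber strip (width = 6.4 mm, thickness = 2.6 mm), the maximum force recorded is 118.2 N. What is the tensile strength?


Area = width * thickness = 6.4 * 2.6 = 16.64 mm^2
TS = force / area = 118.2 / 16.64 = 7.1 MPa

7.1 MPa


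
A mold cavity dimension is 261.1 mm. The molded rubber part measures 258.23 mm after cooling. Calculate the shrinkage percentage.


Shrinkage = (mold - part) / mold * 100
= (261.1 - 258.23) / 261.1 * 100
= 2.87 / 261.1 * 100
= 1.1%

1.1%


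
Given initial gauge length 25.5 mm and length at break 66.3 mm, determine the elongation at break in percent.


Elongation = (Lf - L0) / L0 * 100
= (66.3 - 25.5) / 25.5 * 100
= 40.8 / 25.5 * 100
= 160.0%

160.0%


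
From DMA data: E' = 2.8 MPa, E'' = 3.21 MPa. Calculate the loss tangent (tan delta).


tan delta = E'' / E'
= 3.21 / 2.8
= 1.1464

tan delta = 1.1464


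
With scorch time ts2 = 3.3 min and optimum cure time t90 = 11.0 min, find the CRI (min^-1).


CRI = 100 / (t90 - ts2)
= 100 / (11.0 - 3.3)
= 100 / 7.7
= 12.99 min^-1

12.99 min^-1


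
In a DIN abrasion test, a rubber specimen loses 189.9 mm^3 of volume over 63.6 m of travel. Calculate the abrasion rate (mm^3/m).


Rate = volume_loss / distance
= 189.9 / 63.6
= 2.986 mm^3/m

2.986 mm^3/m


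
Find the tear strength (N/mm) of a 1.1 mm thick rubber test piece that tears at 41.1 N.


Tear strength = force / thickness
= 41.1 / 1.1
= 37.36 N/mm

37.36 N/mm


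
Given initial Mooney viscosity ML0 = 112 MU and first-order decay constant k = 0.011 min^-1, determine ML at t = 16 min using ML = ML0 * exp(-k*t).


ML = ML0 * exp(-k * t)
ML = 112 * exp(-0.011 * 16)
ML = 112 * 0.8386
ML = 93.93 MU

93.93 MU


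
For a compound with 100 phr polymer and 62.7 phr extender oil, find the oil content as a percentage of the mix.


Oil % = oil / (100 + oil) * 100
= 62.7 / (100 + 62.7) * 100
= 62.7 / 162.7 * 100
= 38.54%

38.54%


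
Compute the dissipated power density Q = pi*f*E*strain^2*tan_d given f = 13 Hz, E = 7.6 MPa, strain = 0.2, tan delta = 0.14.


Q = pi * f * E * strain^2 * tan_d
= pi * 13 * 7.6 * 0.2^2 * 0.14
= pi * 13 * 7.6 * 0.0400 * 0.14
= 1.7382

Q = 1.7382


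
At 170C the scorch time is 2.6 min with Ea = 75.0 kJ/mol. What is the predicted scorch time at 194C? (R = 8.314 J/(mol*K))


Convert temperatures: T1 = 170 + 273.15 = 443.15 K, T2 = 194 + 273.15 = 467.15 K
ts2_new = 2.6 * exp(75000 / 8.314 * (1/467.15 - 1/443.15))
1/T2 - 1/T1 = -1.1593e-04
ts2_new = 0.91 min

0.91 min


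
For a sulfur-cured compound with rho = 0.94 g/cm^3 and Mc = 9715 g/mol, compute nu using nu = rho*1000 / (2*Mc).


nu = rho * 1000 / (2 * Mc)
nu = 0.94 * 1000 / (2 * 9715)
nu = 940.0 / 19430
nu = 0.0484 mol/L

0.0484 mol/L


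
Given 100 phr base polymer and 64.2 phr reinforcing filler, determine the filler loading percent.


Filler % = filler / (rubber + filler) * 100
= 64.2 / (100 + 64.2) * 100
= 64.2 / 164.2 * 100
= 39.1%

39.1%


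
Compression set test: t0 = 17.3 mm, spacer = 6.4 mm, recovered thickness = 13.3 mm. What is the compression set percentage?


CS = (t0 - recovered) / (t0 - ts) * 100
= (17.3 - 13.3) / (17.3 - 6.4) * 100
= 4.0 / 10.9 * 100
= 36.7%

36.7%


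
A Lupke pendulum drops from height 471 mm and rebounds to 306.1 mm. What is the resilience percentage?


Resilience = h_rebound / h_drop * 100
= 306.1 / 471 * 100
= 65.0%

65.0%


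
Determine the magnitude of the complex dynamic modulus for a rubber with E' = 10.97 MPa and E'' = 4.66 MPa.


|E*| = sqrt(E'^2 + E''^2)
= sqrt(10.97^2 + 4.66^2)
= sqrt(120.3409 + 21.7156)
= 11.919 MPa

11.919 MPa


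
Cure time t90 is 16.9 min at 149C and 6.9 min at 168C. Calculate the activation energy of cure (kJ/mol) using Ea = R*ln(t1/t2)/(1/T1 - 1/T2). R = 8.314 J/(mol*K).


T1 = 422.15 K, T2 = 441.15 K
1/T1 - 1/T2 = 1.0202e-04
ln(t1/t2) = ln(16.9/6.9) = 0.8958
Ea = 8.314 * 0.8958 / 1.0202e-04 = 72998.9777 J/mol
Ea = 73.0 kJ/mol

73.0 kJ/mol


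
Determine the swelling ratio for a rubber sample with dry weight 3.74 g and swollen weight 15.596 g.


Q = W_swollen / W_dry
Q = 15.596 / 3.74
Q = 4.17

Q = 4.17


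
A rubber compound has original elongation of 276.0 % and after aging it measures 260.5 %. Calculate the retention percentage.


Retention = aged / original * 100
= 260.5 / 276.0 * 100
= 94.4%

94.4%


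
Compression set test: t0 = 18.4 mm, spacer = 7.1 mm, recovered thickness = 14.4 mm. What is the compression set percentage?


CS = (t0 - recovered) / (t0 - ts) * 100
= (18.4 - 14.4) / (18.4 - 7.1) * 100
= 4.0 / 11.3 * 100
= 35.4%

35.4%


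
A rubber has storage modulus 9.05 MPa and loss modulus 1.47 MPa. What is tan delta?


tan delta = E'' / E'
= 1.47 / 9.05
= 0.1624

tan delta = 0.1624


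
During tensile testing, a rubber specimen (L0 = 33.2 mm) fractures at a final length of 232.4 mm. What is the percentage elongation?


Elongation = (Lf - L0) / L0 * 100
= (232.4 - 33.2) / 33.2 * 100
= 199.2 / 33.2 * 100
= 600.0%

600.0%


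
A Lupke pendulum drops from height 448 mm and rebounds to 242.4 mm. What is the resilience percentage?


Resilience = h_rebound / h_drop * 100
= 242.4 / 448 * 100
= 54.1%

54.1%


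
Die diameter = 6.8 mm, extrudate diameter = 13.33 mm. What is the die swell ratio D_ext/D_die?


Die swell ratio = D_extrudate / D_die
= 13.33 / 6.8
= 1.96

Die swell = 1.96


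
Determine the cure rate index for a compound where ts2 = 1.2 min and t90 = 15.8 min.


CRI = 100 / (t90 - ts2)
= 100 / (15.8 - 1.2)
= 100 / 14.6
= 6.85 min^-1

6.85 min^-1


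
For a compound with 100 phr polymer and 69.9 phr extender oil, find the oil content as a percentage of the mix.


Oil % = oil / (100 + oil) * 100
= 69.9 / (100 + 69.9) * 100
= 69.9 / 169.9 * 100
= 41.14%

41.14%


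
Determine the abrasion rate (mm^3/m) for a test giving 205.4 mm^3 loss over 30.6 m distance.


Rate = volume_loss / distance
= 205.4 / 30.6
= 6.712 mm^3/m

6.712 mm^3/m


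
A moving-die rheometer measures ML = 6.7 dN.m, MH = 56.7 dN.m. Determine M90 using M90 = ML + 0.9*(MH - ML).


M90 = ML + 0.9 * (MH - ML)
M90 = 6.7 + 0.9 * (56.7 - 6.7)
M90 = 6.7 + 0.9 * 50.0
M90 = 51.7 dN.m

51.7 dN.m


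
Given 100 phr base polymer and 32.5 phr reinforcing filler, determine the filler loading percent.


Filler % = filler / (rubber + filler) * 100
= 32.5 / (100 + 32.5) * 100
= 32.5 / 132.5 * 100
= 24.53%

24.53%


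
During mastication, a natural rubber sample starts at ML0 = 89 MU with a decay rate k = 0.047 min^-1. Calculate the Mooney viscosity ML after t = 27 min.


ML = ML0 * exp(-k * t)
ML = 89 * exp(-0.047 * 27)
ML = 89 * 0.2811
ML = 25.02 MU

25.02 MU


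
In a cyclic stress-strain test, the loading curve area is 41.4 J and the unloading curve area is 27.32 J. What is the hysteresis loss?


Hysteresis loss = loading - unloading
= 41.4 - 27.32
= 14.08 J

14.08 J


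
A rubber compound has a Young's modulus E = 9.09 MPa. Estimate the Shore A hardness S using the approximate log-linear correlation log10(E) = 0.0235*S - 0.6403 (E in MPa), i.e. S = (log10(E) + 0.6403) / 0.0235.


log10(E) = 0.0235*S - 0.6403  =>  S = (log10(E) + 0.6403) / 0.0235
log10(9.09) = 0.958564
S = (0.958564 + 0.6403) / 0.0235 = 1.598864 / 0.0235
S = 68.0

Shore A = 68.0


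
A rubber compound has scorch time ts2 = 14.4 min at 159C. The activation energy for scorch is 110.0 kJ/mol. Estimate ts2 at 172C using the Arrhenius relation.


Convert temperatures: T1 = 159 + 273.15 = 432.15 K, T2 = 172 + 273.15 = 445.15 K
ts2_new = 14.4 * exp(110000 / 8.314 * (1/445.15 - 1/432.15))
1/T2 - 1/T1 = -6.7578e-05
ts2_new = 5.89 min

5.89 min


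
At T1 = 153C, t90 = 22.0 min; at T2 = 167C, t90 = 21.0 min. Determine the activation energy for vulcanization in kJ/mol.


T1 = 426.15 K, T2 = 440.15 K
1/T1 - 1/T2 = 7.4639e-05
ln(t1/t2) = ln(22.0/21.0) = 0.0465
Ea = 8.314 * 0.0465 / 7.4639e-05 = 5181.8524 J/mol
Ea = 5.18 kJ/mol

5.18 kJ/mol


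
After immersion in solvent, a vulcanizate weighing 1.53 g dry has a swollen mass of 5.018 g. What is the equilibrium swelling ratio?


Q = W_swollen / W_dry
Q = 5.018 / 1.53
Q = 3.28

Q = 3.28


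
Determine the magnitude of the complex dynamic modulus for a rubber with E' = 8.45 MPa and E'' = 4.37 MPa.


|E*| = sqrt(E'^2 + E''^2)
= sqrt(8.45^2 + 4.37^2)
= sqrt(71.4025 + 19.0969)
= 9.513 MPa

9.513 MPa


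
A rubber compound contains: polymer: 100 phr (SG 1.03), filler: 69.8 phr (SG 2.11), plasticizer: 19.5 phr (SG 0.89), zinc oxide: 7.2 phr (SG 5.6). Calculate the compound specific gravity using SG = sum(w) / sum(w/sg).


Sum of weights = 196.5
Volume contributions:
  polymer: 100/1.03 = 97.0874
  filler: 69.8/2.11 = 33.0806
  plasticizer: 19.5/0.89 = 21.9101
  zinc oxide: 7.2/5.6 = 1.2857
Sum of volumes = 153.3638
SG = 196.5 / 153.3638 = 1.281

SG = 1.281


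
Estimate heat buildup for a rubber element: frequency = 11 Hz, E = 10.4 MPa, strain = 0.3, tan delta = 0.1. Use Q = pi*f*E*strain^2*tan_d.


Q = pi * f * E * strain^2 * tan_d
= pi * 11 * 10.4 * 0.3^2 * 0.1
= pi * 11 * 10.4 * 0.0900 * 0.1
= 3.2346

Q = 3.2346


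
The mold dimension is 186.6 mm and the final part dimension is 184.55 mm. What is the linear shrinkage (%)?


Shrinkage = (mold - part) / mold * 100
= (186.6 - 184.55) / 186.6 * 100
= 2.05 / 186.6 * 100
= 1.1%

1.1%


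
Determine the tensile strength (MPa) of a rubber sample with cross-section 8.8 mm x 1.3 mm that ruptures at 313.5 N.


Area = width * thickness = 8.8 * 1.3 = 11.44 mm^2
TS = force / area = 313.5 / 11.44 = 27.4 MPa

27.4 MPa


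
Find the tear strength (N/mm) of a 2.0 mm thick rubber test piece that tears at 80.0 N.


Tear strength = force / thickness
= 80.0 / 2.0
= 40.0 N/mm

40.0 N/mm


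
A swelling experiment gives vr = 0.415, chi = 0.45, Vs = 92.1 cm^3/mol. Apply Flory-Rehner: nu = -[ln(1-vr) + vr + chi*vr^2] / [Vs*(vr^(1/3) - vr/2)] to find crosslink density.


ln(1 - vr) = ln(1 - 0.415) = -0.5361
Numerator = -((-0.5361) + 0.415 + 0.45 * 0.415^2) = 0.0436
Denominator = 92.1 * (0.415^(1/3) - 0.415/2) = 49.5870
nu = 0.0436 / 49.5870 = 8.8011e-04 mol/cm^3

8.8011e-04 mol/cm^3


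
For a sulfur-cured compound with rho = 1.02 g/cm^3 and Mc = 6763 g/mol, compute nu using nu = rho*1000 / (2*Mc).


nu = rho * 1000 / (2 * Mc)
nu = 1.02 * 1000 / (2 * 6763)
nu = 1020.0 / 13526
nu = 0.0754 mol/L

0.0754 mol/L


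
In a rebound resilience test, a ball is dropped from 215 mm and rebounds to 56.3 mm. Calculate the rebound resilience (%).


Resilience = h_rebound / h_drop * 100
= 56.3 / 215 * 100
= 26.2%

26.2%


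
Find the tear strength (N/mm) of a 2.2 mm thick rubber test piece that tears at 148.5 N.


Tear strength = force / thickness
= 148.5 / 2.2
= 67.5 N/mm

67.5 N/mm


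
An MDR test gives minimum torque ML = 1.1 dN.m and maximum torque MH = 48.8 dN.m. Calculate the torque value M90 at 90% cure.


M90 = ML + 0.9 * (MH - ML)
M90 = 1.1 + 0.9 * (48.8 - 1.1)
M90 = 1.1 + 0.9 * 47.7
M90 = 44.03 dN.m

44.03 dN.m


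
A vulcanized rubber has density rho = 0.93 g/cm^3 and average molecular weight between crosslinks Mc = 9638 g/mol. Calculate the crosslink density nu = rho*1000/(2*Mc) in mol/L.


nu = rho * 1000 / (2 * Mc)
nu = 0.93 * 1000 / (2 * 9638)
nu = 930.0 / 19276
nu = 0.0482 mol/L

0.0482 mol/L


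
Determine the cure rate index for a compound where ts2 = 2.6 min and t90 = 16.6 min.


CRI = 100 / (t90 - ts2)
= 100 / (16.6 - 2.6)
= 100 / 14.0
= 7.14 min^-1

7.14 min^-1


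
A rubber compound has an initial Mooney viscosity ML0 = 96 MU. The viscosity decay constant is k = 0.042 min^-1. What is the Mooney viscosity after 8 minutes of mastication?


ML = ML0 * exp(-k * t)
ML = 96 * exp(-0.042 * 8)
ML = 96 * 0.7146
ML = 68.6 MU

68.6 MU


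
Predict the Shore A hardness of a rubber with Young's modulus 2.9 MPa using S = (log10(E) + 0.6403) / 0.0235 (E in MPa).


log10(E) = 0.0235*S - 0.6403  =>  S = (log10(E) + 0.6403) / 0.0235
log10(2.9) = 0.462398
S = (0.462398 + 0.6403) / 0.0235 = 1.102698 / 0.0235
S = 46.9

Shore A = 46.9
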